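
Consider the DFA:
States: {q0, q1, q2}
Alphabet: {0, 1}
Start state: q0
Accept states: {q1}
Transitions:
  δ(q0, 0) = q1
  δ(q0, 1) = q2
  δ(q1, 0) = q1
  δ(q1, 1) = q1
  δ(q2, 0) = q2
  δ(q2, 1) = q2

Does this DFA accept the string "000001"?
Processing string "000001":
  q0 --0--> q1
  q1 --0--> q1
  q1 --0--> q1
  q1 --0--> q1
  q1 --0--> q1
  q1 --1--> q1
Final state: q1
Accept states: {q1}
q1 is an accept state, so the string is accepted.

Final answer: Yes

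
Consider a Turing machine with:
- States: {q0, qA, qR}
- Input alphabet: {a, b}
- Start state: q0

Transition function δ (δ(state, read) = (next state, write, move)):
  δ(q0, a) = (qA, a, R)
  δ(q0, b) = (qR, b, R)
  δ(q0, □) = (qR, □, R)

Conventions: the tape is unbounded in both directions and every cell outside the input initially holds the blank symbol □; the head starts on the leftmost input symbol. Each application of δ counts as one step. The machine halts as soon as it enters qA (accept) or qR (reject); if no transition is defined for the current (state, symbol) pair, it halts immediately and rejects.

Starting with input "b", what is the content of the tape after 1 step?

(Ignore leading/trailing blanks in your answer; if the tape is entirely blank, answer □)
Step 0: [q0]b (head at position 0)
Step 1: δ(q0, b) = (qR, b, R)  ⊢  b[qR]□ (head at position 1)
Tape after 1 step (ignoring surrounding blanks): b

Final answer: Tape: b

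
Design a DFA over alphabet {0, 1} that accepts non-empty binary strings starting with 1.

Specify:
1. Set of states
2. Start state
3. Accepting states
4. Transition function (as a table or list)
One valid DFA (any DFA recognizing the same language is acceptable):
States: {q0, q1, q2}
Start: q0
Accepting: {q1}
Transitions (accepting states marked with *):
State | 0 | 1 | Accepting
-------------------------
q0    | q2 | q1 |  
q1    | q1 | q1 | *
q2    | q2 | q2 |  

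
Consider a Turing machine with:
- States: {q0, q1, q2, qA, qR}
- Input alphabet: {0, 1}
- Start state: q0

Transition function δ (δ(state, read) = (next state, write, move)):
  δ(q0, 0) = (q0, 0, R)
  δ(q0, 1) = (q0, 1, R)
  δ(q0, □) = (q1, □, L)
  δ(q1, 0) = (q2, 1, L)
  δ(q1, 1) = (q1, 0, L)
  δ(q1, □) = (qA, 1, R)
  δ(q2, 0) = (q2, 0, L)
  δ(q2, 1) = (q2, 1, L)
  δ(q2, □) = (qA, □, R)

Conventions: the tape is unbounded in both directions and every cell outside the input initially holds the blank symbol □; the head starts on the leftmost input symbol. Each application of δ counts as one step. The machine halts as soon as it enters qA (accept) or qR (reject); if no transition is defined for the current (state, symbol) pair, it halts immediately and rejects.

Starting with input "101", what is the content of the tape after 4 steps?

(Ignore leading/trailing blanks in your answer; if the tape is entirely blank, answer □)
Step 0: [q0]101 (head at position 0)
Step 1: δ(q0, 1) = (q0, 1, R)  ⊢  1[q0]01 (head at position 1)
Step 2: δ(q0, 0) = (q0, 0, R)  ⊢  10[q0]1 (head at position 2)
Step 3: δ(q0, 1) = (q0, 1, R)  ⊢  101[q0]□ (head at position 3)
Step 4: δ(q0, □) = (q1, □, L)  ⊢  10[q1]1□ (head at position 2)
Tape after 4 steps (ignoring surrounding blanks): 101

Final answer: Tape: 101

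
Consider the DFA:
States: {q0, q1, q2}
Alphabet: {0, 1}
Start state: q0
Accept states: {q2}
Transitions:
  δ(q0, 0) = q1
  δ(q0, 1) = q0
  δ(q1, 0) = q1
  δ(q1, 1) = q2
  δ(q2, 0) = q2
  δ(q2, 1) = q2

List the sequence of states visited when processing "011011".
Starting at q0
Read '0': q0 -> q1
Read '1': q1 -> q2
Read '1': q2 -> q2
Read '0': q2 -> q2
Read '1': q2 -> q2
Read '1': q2 -> q2

Final answer: q0 -> q1 -> q2 -> q2 -> q2 -> q2 -> q2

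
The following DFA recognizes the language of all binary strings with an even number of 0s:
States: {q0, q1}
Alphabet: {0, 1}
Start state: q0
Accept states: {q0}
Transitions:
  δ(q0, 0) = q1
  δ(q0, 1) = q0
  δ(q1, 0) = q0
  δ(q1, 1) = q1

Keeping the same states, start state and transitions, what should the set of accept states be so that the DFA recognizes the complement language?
The DFA is complete (every state has a transition on every symbol), so the complement
is recognized by the same DFA with accepting and non-accepting states swapped.
Original accept states: {q0}
Complement accept states = All states - Original accept states
= {q0, q1} - {q0}
= {q1}
Complement language: strings with an ODD number of 0s

Final answer: {q1}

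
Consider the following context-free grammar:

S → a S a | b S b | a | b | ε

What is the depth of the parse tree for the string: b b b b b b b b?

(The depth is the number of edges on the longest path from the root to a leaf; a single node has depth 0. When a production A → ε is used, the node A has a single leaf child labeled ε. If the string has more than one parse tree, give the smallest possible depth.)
The string has even length 8, so its (unique) parse tree peels off matching outer symbols: S → b S b, S → b S b, S → b S b, S → b S b, and finally S → ε for the empty middle.
The S nodes are at depths 0..4; the ε leaf under the innermost S is at depth 5 (terminal leaves are at depths 1..4).
Depth = 5.

Final answer: 5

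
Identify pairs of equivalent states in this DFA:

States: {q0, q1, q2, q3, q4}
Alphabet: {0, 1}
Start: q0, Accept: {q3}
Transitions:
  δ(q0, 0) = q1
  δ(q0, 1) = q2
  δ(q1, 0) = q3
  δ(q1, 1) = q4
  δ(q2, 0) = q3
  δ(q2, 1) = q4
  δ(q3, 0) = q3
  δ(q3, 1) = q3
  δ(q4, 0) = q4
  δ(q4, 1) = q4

Using the table-filling algorithm:
Round 0 – mark pairs where exactly one state is accepting: (q0,q3), (q1,q3), (q2,q3), (q3,q4)
Round 1 – newly marked: (q0,q1) [on 0: q1 vs q3, already marked]; (q0,q2) [on 0: q1 vs q3, already marked]; (q1,q4) [on 0: q3 vs q4, already marked]; (q2,q4) [on 0: q3 vs q4, already marked]
Round 2 – newly marked: (q0,q4) [on 0: q1 vs q4, already marked]
No further pairs can be marked.
(q1, q2) unmarked: δ(q1,0)=q3, δ(q2,0)=q3; δ(q1,1)=q4, δ(q2,1)=q4 → equivalent
Equivalent pairs: (q1, q2)

Final answer: Equivalent pairs: (q1, q2)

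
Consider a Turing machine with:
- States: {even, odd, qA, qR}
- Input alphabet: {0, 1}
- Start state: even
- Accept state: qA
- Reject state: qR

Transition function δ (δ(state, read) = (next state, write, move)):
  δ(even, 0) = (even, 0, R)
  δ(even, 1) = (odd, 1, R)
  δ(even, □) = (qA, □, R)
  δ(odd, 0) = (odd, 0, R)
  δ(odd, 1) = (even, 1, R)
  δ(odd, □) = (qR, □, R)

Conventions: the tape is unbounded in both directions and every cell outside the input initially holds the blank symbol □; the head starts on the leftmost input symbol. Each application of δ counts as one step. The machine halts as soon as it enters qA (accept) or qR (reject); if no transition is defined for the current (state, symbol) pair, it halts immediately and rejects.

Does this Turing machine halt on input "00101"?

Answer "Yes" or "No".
Step 0: [even]00101 (head at position 0)
Step 1: δ(even, 0) = (even, 0, R)  ⊢  0[even]0101 (head at position 1)
Step 2: δ(even, 0) = (even, 0, R)  ⊢  00[even]101 (head at position 2)
Step 3: δ(even, 1) = (odd, 1, R)  ⊢  001[odd]01 (head at position 3)
Step 4: δ(odd, 0) = (odd, 0, R)  ⊢  0010[odd]1 (head at position 4)
Step 5: δ(odd, 1) = (even, 1, R)  ⊢  00101[even]□ (head at position 5)
Step 6: δ(even, □) = (qA, □, R)  ⊢  00101□[qA]□ (head at position 6)
The machine is in qA, so it halts and accepts.
It halts after 6 steps.

Final answer: Yes - halts after 6 steps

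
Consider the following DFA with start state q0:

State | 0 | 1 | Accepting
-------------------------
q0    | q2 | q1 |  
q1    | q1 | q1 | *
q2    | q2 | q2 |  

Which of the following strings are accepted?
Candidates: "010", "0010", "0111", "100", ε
"010": q0 → q2 → q2 → q2; q2 is not accepting → rejected
"0010": q0 → q2 → q2 → q2 → q2; q2 is not accepting → rejected
"0111": q0 → q2 → q2 → q2 → q2; q2 is not accepting → rejected
"100": q0 → q1 → q1 → q1; q1 is accepting → accepted
ε: q0; q0 is not accepting → rejected

Final answer: "100"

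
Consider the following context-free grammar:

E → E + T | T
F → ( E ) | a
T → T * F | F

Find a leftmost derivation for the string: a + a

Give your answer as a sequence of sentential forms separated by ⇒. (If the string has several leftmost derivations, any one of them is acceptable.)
Start with E.
Step 1: the leftmost non-terminal is E; apply E → E + T:  E + T
Step 2: the leftmost non-terminal is E; apply E → T:  T + T
Step 3: the leftmost non-terminal is T; apply T → F:  F + T
Step 4: the leftmost non-terminal is F; apply F → a:  a + T
Step 5: the leftmost non-terminal is T; apply T → F:  a + F
Step 6: the leftmost non-terminal is F; apply F → a:  a + a

Final answer: E ⇒ E + T ⇒ T + T ⇒ F + T ⇒ a + T ⇒ a + F ⇒ a + a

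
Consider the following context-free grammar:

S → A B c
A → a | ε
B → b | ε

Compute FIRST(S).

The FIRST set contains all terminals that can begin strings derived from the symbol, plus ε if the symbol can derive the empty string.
FIRST(A) = {a, ε} (A → a | ε) and FIRST(B) = {b, ε} (B → b | ε).
For S → A B c: add FIRST(A) minus ε = {a}; A is nullable, so also add FIRST(B) minus ε = {b}; B is nullable too, so also add FIRST(c) = {c}. The terminal c is never erased, so S is not nullable and ε is not included.
FIRST(S) = {a, b, c}.

Final answer: {a, b, c}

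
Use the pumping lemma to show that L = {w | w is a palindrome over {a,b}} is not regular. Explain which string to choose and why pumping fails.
Language: L = {w | w is a palindrome over {a,b}} (strings that read the same forwards and backwards)
Step 1: Assume for contradiction that L is regular, with pumping length p.
Step 2: Choose s = a^p b a^p. Then s ∈ L (it reads the same forwards and backwards) and |s| ≥ p.
Step 3: Consider any decomposition s = xyz with |xy| ≤ p and |y| > 0. Since |xy| ≤ p and the first p symbols of s are all a's, y = a^k for some k with 1 ≤ k ≤ p.
Step 4: Pumping up (i = 2): xy²z = a^(p+k) b a^p. Its reverse is a^p b a^(p+k) ≠ a^(p+k) b a^p (the single b is no longer in the middle), so xy²z is not a palindrome and xy²z ∉ L.
This contradicts the pumping lemma, so L is not regular.

Final answer: Choose s = a^p b a^p. Since |xy| ≤ p, y = a^k with k ≥ 1. Then xy²z = a^(p+k) b a^p is not a palindrome, so ∉ L.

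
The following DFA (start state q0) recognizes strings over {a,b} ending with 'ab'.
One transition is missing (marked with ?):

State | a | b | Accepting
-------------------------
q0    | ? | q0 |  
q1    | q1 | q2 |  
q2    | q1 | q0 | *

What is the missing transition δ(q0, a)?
q1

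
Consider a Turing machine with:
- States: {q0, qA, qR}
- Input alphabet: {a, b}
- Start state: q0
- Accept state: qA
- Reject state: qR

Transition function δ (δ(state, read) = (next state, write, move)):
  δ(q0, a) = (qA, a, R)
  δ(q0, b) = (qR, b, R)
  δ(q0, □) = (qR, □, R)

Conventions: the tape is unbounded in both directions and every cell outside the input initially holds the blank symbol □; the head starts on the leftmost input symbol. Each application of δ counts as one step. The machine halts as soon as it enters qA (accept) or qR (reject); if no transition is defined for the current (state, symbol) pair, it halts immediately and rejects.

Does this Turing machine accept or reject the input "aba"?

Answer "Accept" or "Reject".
Step 0: [q0]aba (head at position 0)
Step 1: δ(q0, a) = (qA, a, R)  ⊢  a[qA]ba (head at position 1)
The machine is in qA, so it halts and accepts.

Final answer: Accept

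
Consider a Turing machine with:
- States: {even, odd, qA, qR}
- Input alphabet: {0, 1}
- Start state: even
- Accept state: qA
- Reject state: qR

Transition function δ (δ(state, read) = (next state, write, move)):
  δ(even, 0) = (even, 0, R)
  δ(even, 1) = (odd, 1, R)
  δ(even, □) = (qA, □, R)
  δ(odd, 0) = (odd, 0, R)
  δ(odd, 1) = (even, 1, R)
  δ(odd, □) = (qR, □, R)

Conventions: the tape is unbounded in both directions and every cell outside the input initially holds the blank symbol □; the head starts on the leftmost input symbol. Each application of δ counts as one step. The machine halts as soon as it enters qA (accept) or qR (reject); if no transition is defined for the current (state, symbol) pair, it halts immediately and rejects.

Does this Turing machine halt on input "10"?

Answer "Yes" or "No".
Step 0: [even]10 (head at position 0)
Step 1: δ(even, 1) = (odd, 1, R)  ⊢  1[odd]0 (head at position 1)
Step 2: δ(odd, 0) = (odd, 0, R)  ⊢  10[odd]□ (head at position 2)
Step 3: δ(odd, □) = (qR, □, R)  ⊢  10□[qR]□ (head at position 3)
The machine is in qR, so it halts and rejects.
It halts after 3 steps.

Final answer: Yes - halts after 3 steps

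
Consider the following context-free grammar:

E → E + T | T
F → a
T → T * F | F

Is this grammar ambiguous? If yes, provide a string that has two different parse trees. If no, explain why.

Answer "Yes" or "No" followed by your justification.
This is the standard stratified expression grammar: '+' is introduced only by the left-recursive rule E → E + T and '*' only by the left-recursive rule T → T * F, with F → a. For any string, the last '+' must be the one produced at the root E (everything after it is a T containing no '+'), and likewise within each T the last '*' is produced at its root. This fixes the parse tree uniquely (left-associative, '*' binding tighter than '+'), so every string has exactly one parse tree.

Final answer: No - the grammar is unambiguous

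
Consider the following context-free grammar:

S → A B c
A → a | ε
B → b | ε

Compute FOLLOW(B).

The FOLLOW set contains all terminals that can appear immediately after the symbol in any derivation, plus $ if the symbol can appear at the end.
B occurs in S → A B c, immediately followed by the terminal c. So FOLLOW(B) = {c}.

Final answer: {c}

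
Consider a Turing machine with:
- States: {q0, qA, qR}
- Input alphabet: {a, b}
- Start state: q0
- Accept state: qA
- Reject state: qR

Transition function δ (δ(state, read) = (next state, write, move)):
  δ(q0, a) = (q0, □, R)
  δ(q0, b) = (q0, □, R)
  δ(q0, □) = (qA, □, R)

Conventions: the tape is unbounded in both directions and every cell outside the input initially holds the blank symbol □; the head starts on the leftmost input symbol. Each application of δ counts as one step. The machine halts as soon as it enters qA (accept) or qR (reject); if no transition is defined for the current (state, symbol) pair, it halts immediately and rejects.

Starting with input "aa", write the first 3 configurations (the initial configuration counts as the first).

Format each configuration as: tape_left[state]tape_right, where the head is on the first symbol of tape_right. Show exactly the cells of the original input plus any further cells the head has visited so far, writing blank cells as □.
Step 0: [q0]aa (head at position 0)
Step 1: δ(q0, a) = (q0, □, R)  ⊢  □[q0]a (head at position 1)
Step 2: δ(q0, a) = (q0, □, R)  ⊢  □□[q0]□ (head at position 2)

Final answer: [q0]aa ⊢ □[q0]a ⊢ □□[q0]□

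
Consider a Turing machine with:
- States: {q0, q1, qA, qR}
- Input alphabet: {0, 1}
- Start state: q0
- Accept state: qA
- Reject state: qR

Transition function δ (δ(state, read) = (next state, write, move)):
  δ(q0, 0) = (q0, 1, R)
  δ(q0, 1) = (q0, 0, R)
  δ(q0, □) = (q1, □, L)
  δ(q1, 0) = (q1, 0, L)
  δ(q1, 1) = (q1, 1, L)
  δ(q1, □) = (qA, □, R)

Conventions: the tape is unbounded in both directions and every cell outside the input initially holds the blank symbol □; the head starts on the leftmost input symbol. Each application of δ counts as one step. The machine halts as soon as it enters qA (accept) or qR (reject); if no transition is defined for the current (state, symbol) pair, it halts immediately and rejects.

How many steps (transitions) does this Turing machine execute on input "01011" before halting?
Step 0: [q0]01011 (head at position 0)
Step 1: δ(q0, 0) = (q0, 1, R)  ⊢  1[q0]1011 (head at position 1)
Step 2: δ(q0, 1) = (q0, 0, R)  ⊢  10[q0]011 (head at position 2)
Step 3: δ(q0, 0) = (q0, 1, R)  ⊢  101[q0]11 (head at position 3)
Step 4: δ(q0, 1) = (q0, 0, R)  ⊢  1010[q0]1 (head at position 4)
Step 5: δ(q0, 1) = (q0, 0, R)  ⊢  10100[q0]□ (head at position 5)
Step 6: δ(q0, □) = (q1, □, L)  ⊢  1010[q1]0□ (head at position 4)
Step 7: δ(q1, 0) = (q1, 0, L)  ⊢  101[q1]00□ (head at position 3)
Step 8: δ(q1, 0) = (q1, 0, L)  ⊢  10[q1]100□ (head at position 2)
Step 9: δ(q1, 1) = (q1, 1, L)  ⊢  1[q1]0100□ (head at position 1)
Step 10: δ(q1, 0) = (q1, 0, L)  ⊢  [q1]10100□ (head at position 0)
Step 11: δ(q1, 1) = (q1, 1, L)  ⊢  [q1]□10100□ (head at position -1)
Step 12: δ(q1, □) = (qA, □, R)  ⊢  □[qA]10100□ (head at position 0)
The machine is in qA, so it halts and accepts.
Number of transitions executed: 12.

Final answer: 12 steps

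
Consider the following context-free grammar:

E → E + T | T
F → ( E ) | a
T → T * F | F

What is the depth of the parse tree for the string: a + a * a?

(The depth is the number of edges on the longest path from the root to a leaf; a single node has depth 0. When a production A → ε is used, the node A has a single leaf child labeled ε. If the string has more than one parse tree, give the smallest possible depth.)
The grammar is unambiguous; the parse tree of a + a * a is:
E → E + T at the root (depth 0).
  Left E (depth 1) → T (2) → F (3) → a (4).
  Right T (depth 1) → T * F; that T (2) → F (3) → a (4); F (2) → a (3).
The longest root-to-leaf paths have 4 edges.
Depth = 4.

Final answer: 4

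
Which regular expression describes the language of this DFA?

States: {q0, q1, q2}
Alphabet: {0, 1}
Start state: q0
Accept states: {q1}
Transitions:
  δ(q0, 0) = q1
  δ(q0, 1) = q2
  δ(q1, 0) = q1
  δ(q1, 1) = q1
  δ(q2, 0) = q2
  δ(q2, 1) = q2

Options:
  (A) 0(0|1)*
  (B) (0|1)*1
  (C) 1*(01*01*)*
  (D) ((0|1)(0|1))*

Testing sample strings against the DFA:
  '1111' -> rejected
  '1111' -> rejected
  '10110' -> rejected
  '01010' -> accepted
Checking each option for a counterexample:
  (A) 0(0|1)*: agrees with the DFA on all strings of length ≤ 4
  (B) (0|1)*1: '0' is accepted by the DFA but does not match the regex → eliminated
  (C) 1*(01*01*)*: ε is rejected by the DFA but matches the regex → eliminated
  (D) ((0|1)(0|1))*: ε is rejected by the DFA but matches the regex → eliminated
Only (A) 0(0|1)* is consistent with the DFA.

Final answer: (A) 0(0|1)*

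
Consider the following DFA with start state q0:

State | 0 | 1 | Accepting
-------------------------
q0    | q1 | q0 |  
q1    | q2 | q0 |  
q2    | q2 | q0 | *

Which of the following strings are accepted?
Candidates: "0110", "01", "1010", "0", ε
"0110": q0 → q1 → q0 → q0 → q1; q1 is not accepting → rejected
"01": q0 → q1 → q0; q0 is not accepting → rejected
"1010": q0 → q0 → q1 → q0 → q1; q1 is not accepting → rejected
"0": q0 → q1; q1 is not accepting → rejected
ε: q0; q0 is not accepting → rejected

Final answer: None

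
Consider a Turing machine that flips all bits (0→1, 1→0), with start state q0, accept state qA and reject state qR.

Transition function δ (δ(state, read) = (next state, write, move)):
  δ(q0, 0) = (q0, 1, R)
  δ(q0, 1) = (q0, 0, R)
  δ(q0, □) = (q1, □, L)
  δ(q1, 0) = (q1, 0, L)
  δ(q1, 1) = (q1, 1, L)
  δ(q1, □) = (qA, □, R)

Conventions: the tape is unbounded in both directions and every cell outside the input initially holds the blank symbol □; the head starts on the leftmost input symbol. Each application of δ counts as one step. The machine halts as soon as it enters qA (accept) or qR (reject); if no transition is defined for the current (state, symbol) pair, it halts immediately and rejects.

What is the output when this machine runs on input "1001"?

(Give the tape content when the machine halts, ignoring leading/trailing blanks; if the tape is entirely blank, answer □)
Step 0: [q0]1001 (head at position 0)
Step 1: δ(q0, 1) = (q0, 0, R)  ⊢  0[q0]001 (head at position 1)
Step 2: δ(q0, 0) = (q0, 1, R)  ⊢  01[q0]01 (head at position 2)
Step 3: δ(q0, 0) = (q0, 1, R)  ⊢  011[q0]1 (head at position 3)
Step 4: δ(q0, 1) = (q0, 0, R)  ⊢  0110[q0]□ (head at position 4)
Step 5: δ(q0, □) = (q1, □, L)  ⊢  011[q1]0□ (head at position 3)
Step 6: δ(q1, 0) = (q1, 0, L)  ⊢  01[q1]10□ (head at position 2)
Step 7: δ(q1, 1) = (q1, 1, L)  ⊢  0[q1]110□ (head at position 1)
Step 8: δ(q1, 1) = (q1, 1, L)  ⊢  [q1]0110□ (head at position 0)
Step 9: δ(q1, 0) = (q1, 0, L)  ⊢  [q1]□0110□ (head at position -1)
Step 10: δ(q1, □) = (qA, □, R)  ⊢  □[qA]0110□ (head at position 0)
The machine is in qA, so it halts and accepts.
Tape content when halted (ignoring surrounding blanks): 0110

Final answer: Output: 0110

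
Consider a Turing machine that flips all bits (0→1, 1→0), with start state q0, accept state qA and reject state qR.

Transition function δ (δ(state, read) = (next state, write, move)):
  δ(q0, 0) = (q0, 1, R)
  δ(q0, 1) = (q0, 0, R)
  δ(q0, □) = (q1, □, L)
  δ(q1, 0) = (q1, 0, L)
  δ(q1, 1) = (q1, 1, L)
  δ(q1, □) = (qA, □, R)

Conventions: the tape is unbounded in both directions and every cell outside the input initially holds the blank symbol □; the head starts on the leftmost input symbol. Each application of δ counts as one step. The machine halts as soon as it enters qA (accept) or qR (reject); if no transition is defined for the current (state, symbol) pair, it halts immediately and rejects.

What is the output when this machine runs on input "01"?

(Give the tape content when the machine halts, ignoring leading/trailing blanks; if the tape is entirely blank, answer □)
Step 0: [q0]01 (head at position 0)
Step 1: δ(q0, 0) = (q0, 1, R)  ⊢  1[q0]1 (head at position 1)
Step 2: δ(q0, 1) = (q0, 0, R)  ⊢  10[q0]□ (head at position 2)
Step 3: δ(q0, □) = (q1, □, L)  ⊢  1[q1]0□ (head at position 1)
Step 4: δ(q1, 0) = (q1, 0, L)  ⊢  [q1]10□ (head at position 0)
Step 5: δ(q1, 1) = (q1, 1, L)  ⊢  [q1]□10□ (head at position -1)
Step 6: δ(q1, □) = (qA, □, R)  ⊢  □[qA]10□ (head at position 0)
The machine is in qA, so it halts and accepts.
Tape content when halted (ignoring surrounding blanks): 10

Final answer: Output: 10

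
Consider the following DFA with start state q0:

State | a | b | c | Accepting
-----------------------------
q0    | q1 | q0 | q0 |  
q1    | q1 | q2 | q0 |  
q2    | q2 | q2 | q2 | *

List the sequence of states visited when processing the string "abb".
q0 → q1 → q2 → q2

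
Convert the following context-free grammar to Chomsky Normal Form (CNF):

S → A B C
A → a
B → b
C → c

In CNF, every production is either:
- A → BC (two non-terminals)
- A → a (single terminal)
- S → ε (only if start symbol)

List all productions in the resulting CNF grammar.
The grammar has no ε-productions or unit productions to eliminate.
A → a is already in CNF (single terminal) – keep it.
B → b is already in CNF (single terminal) – keep it.
C → c is already in CNF (single terminal) – keep it.
S → A B C has 3 symbols on the right: break it into binary productions S → A X0, X0 → B C.
Resulting CNF grammar (5 productions): A → a; B → b; C → c; S → A X0; X0 → B C

Final answer: A → a; B → b; C → c; S → A X0; X0 → B C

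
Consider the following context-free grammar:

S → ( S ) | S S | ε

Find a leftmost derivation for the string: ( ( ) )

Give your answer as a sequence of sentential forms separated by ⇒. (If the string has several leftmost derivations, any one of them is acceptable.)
Start with S.
Step 1: the leftmost non-terminal is S; apply S → ( S ):  ( S )
Step 2: the leftmost non-terminal is S; apply S → ( S ):  ( ( S ) )
Step 3: the leftmost non-terminal is S; apply S → ε:  ( ( ) )

Final answer: S ⇒ ( S ) ⇒ ( ( S ) ) ⇒ ( ( ) )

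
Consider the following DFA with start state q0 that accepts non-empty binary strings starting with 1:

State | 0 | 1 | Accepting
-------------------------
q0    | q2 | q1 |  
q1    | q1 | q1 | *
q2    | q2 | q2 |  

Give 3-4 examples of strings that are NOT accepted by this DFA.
Any strings that end in a non-accepting state work; for example:
"00": q0 → q2 → q2; q2 is not accepting → rejected
"0000": q0 → q2 → q2 → q2 → q2; q2 is not accepting → rejected
"0010": q0 → q2 → q2 → q2 → q2; q2 is not accepting → rejected
"0101": q0 → q2 → q2 → q2 → q2; q2 is not accepting → rejected

Final answer: "00", "0000", "0010", "0101"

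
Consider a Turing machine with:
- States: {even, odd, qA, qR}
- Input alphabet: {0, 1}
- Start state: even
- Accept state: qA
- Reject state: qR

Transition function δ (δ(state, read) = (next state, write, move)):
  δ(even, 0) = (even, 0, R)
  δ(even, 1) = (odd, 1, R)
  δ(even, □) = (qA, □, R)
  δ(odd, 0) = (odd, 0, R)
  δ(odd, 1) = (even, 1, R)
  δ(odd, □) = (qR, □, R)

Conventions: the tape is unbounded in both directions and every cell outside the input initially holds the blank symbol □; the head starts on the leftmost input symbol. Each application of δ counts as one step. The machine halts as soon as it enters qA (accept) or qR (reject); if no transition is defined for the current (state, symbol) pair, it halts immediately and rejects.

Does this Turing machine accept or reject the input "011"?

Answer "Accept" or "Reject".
Step 0: [even]011 (head at position 0)
Step 1: δ(even, 0) = (even, 0, R)  ⊢  0[even]11 (head at position 1)
Step 2: δ(even, 1) = (odd, 1, R)  ⊢  01[odd]1 (head at position 2)
Step 3: δ(odd, 1) = (even, 1, R)  ⊢  011[even]□ (head at position 3)
Step 4: δ(even, □) = (qA, □, R)  ⊢  011□[qA]□ (head at position 4)
The machine is in qA, so it halts and accepts.

Final answer: Accept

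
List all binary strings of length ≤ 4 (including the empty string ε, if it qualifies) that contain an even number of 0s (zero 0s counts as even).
Checking every binary string of length 0 to 4:
  Length 0: accepted: ε | rejected: (none)
  Length 1: accepted: 1 | rejected: 0
  Length 2: accepted: 00, 11 | rejected: 01, 10
  Length 3: accepted: 001, 010, 100, 111 | rejected: 000, 011, 101, 110
  Length 4: accepted: 0000, 0011, 0101, 0110, 1001, 1010, 1100, 1111 | rejected: 0001, 0010, 0100, 0111, 1000, 1011, 1101, 1110
Total: 16 string(s).

Final answer: ε, 1, 00, 11, 001, 010, 100, 111, 0000, 0011, 0101, 0110, 1001, 1010, 1100, 1111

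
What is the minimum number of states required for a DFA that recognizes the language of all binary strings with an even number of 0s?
Language: binary strings with an even number of 0s
Lower bound (Myhill–Nerode): the prefixes ε, 0 are pairwise distinguishable:
  ε vs 0: suffix ε distinguishes them (ε has zero 0s (accepted), 0 has one 0 (rejected))
So any DFA needs at least 2 states.
Upper bound: a DFA with 2 states exists (one state per class above).
Minimum states: 2

Final answer: 2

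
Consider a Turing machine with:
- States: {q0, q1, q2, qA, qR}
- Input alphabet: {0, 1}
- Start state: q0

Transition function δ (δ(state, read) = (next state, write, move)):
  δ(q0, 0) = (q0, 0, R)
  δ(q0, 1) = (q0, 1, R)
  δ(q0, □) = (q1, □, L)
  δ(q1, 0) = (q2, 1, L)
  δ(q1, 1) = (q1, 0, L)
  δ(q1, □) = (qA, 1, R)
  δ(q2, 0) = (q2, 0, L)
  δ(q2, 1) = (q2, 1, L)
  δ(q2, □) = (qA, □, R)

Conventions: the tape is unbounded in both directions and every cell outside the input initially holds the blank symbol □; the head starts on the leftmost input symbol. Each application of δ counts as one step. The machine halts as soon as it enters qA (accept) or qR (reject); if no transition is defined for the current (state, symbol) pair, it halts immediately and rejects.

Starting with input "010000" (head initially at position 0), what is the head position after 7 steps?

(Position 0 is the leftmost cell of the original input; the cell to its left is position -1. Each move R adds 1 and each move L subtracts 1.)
Step 0: [q0]010000 (head at position 0)
Step 1: δ(q0, 0) = (q0, 0, R)  ⊢  0[q0]10000 (head at position 1)
Step 2: δ(q0, 1) = (q0, 1, R)  ⊢  01[q0]0000 (head at position 2)
Step 3: δ(q0, 0) = (q0, 0, R)  ⊢  010[q0]000 (head at position 3)
Step 4: δ(q0, 0) = (q0, 0, R)  ⊢  0100[q0]00 (head at position 4)
Step 5: δ(q0, 0) = (q0, 0, R)  ⊢  01000[q0]0 (head at position 5)
Step 6: δ(q0, 0) = (q0, 0, R)  ⊢  010000[q0]□ (head at position 6)
Step 7: δ(q0, □) = (q1, □, L)  ⊢  01000[q1]0□ (head at position 5)
Head position after 7 steps: 5

Final answer: Position 5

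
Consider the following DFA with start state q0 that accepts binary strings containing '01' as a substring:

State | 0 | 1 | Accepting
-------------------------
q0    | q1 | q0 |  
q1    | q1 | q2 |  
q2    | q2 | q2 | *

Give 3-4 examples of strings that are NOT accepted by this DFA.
Any strings that end in a non-accepting state work; for example:
"00": q0 → q1 → q1; q1 is not accepting → rejected
"11": q0 → q0 → q0; q0 is not accepting → rejected
"111": q0 → q0 → q0 → q0; q0 is not accepting → rejected
"1110": q0 → q0 → q0 → q0 → q1; q1 is not accepting → rejected

Final answer: "00", "11", "111", "1110"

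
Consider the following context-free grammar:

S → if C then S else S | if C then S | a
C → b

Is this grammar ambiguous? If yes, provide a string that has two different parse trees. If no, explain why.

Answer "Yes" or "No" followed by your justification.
The 'dangling else' can attach to either if. Two leftmost derivations of  if b then if b then a else a:
  (1) S ⇒ if C then S else S ⇒ if b then S else S ⇒ if b then if C then S else S ⇒ if b then if b then S else S ⇒ if b then if b then a else S ⇒ if b then if b then a else a   (else belongs to the outer if)
  (2) S ⇒ if C then S ⇒ if b then S ⇒ if b then if C then S else S ⇒ if b then if b then S else S ⇒ if b then if b then a else S ⇒ if b then if b then a else a   (else belongs to the inner if)
Two distinct parse trees for the same string, so the grammar is ambiguous.

Final answer: Yes - the string 'if b then if b then a else a' has two distinct leftmost derivations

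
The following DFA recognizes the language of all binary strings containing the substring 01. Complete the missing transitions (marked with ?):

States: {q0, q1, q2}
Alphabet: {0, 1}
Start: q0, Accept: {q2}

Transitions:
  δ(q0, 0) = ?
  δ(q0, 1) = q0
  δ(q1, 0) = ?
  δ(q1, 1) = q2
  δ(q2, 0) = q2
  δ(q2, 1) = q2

What each state remembers (consistent with the given transitions and accept states):
  q0: 01 not seen yet and the last symbol was not 0
  q1: 01 not seen yet and the last symbol was 0
  q2: the substring 01 has already been seen
Filling in the missing entries:
  δ(q0, 0): in q0 (01 not seen yet and the last symbol was not 0), after reading 0 we have: 01 not seen yet and the last symbol was 0 → q1
  δ(q1, 0): in q1 (01 not seen yet and the last symbol was 0), after reading 0 we have: 01 not seen yet and the last symbol was 0 → q1

Final answer: δ(q0, 0) = q1; δ(q1, 0) = q1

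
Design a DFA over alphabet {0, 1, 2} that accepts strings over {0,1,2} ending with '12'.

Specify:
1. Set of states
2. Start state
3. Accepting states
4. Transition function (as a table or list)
One valid DFA (any DFA recognizing the same language is acceptable):
States: {q0, q1, q2}
Start: q0
Accepting: {q2}
Transitions (accepting states marked with *):
State | 0 | 1 | 2 | Accepting
-----------------------------
q0    | q0 | q1 | q0 |  
q1    | q0 | q1 | q2 |  
q2    | q0 | q1 | q0 | *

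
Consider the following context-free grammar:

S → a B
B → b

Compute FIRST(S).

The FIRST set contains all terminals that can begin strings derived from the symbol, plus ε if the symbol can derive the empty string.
S has the single production S → a B, whose right-hand side begins with the terminal a. So FIRST(S) = {a}.

Final answer: {a}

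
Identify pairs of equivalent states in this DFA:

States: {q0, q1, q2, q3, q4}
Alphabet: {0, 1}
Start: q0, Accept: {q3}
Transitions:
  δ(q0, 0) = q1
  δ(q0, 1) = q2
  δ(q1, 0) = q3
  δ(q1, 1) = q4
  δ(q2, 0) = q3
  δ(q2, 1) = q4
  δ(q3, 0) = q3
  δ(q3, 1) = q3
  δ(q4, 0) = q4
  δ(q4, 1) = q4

Using the table-filling algorithm:
Round 0 – mark pairs where exactly one state is accepting: (q0,q3), (q1,q3), (q2,q3), (q3,q4)
Round 1 – newly marked: (q0,q1) [on 0: q1 vs q3, already marked]; (q0,q2) [on 0: q1 vs q3, already marked]; (q1,q4) [on 0: q3 vs q4, already marked]; (q2,q4) [on 0: q3 vs q4, already marked]
Round 2 – newly marked: (q0,q4) [on 0: q1 vs q4, already marked]
No further pairs can be marked.
(q1, q2) unmarked: δ(q1,0)=q3, δ(q2,0)=q3; δ(q1,1)=q4, δ(q2,1)=q4 → equivalent
Equivalent pairs: (q1, q2)

Final answer: Equivalent pairs: (q1, q2)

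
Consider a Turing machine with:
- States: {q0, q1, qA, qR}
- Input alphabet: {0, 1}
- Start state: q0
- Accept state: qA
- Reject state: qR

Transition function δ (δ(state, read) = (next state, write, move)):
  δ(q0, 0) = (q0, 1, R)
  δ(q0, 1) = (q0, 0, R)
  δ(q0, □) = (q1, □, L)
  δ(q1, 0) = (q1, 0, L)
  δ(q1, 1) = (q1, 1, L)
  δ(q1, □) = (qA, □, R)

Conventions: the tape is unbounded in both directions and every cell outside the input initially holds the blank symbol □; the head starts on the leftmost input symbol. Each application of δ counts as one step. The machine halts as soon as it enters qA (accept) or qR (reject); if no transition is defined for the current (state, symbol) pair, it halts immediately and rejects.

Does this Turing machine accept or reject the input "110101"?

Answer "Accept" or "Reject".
Step 0: [q0]110101 (head at position 0)
Step 1: δ(q0, 1) = (q0, 0, R)  ⊢  0[q0]10101 (head at position 1)
Step 2: δ(q0, 1) = (q0, 0, R)  ⊢  00[q0]0101 (head at position 2)
Step 3: δ(q0, 0) = (q0, 1, R)  ⊢  001[q0]101 (head at position 3)
Step 4: δ(q0, 1) = (q0, 0, R)  ⊢  0010[q0]01 (head at position 4)
Step 5: δ(q0, 0) = (q0, 1, R)  ⊢  00101[q0]1 (head at position 5)
Step 6: δ(q0, 1) = (q0, 0, R)  ⊢  001010[q0]□ (head at position 6)
Step 7: δ(q0, □) = (q1, □, L)  ⊢  00101[q1]0□ (head at position 5)
Step 8: δ(q1, 0) = (q1, 0, L)  ⊢  0010[q1]10□ (head at position 4)
Step 9: δ(q1, 1) = (q1, 1, L)  ⊢  001[q1]010□ (head at position 3)
Step 10: δ(q1, 0) = (q1, 0, L)  ⊢  00[q1]1010□ (head at position 2)
Step 11: δ(q1, 1) = (q1, 1, L)  ⊢  0[q1]01010□ (head at position 1)
Step 12: δ(q1, 0) = (q1, 0, L)  ⊢  [q1]001010□ (head at position 0)
Step 13: δ(q1, 0) = (q1, 0, L)  ⊢  [q1]□001010□ (head at position -1)
Step 14: δ(q1, □) = (qA, □, R)  ⊢  □[qA]001010□ (head at position 0)
The machine is in qA, so it halts and accepts.

Final answer: Accept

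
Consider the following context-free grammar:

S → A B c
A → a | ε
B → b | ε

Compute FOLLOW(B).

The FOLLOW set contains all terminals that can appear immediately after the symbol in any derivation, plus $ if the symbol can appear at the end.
B occurs in S → A B c, immediately followed by the terminal c. So FOLLOW(B) = {c}.

Final answer: {c}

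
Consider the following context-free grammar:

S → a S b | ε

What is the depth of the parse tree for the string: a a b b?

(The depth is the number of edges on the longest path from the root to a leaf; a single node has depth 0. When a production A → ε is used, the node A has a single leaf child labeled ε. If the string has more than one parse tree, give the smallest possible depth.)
The only parse tree applies S → a S b 2 times (once per matching a…b pair) and then S → ε.
The S nodes sit at depths 0, 1, …, 2; the innermost S (depth 2) has the single child ε at depth 3.
The terminal leaves a, b are at depths 1..2, so the longest root-to-leaf path is S → S → … → S → ε with 3 edges.
Depth = 3.

Final answer: 3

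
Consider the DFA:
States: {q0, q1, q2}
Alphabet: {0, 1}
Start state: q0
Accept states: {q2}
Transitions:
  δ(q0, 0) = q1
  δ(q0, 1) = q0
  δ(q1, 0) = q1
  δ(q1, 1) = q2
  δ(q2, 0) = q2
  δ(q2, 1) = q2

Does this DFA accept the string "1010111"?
Processing string "1010111":
  q0 --1--> q0
  q0 --0--> q1
  q1 --1--> q2
  q2 --0--> q2
  q2 --1--> q2
  q2 --1--> q2
  q2 --1--> q2
Final state: q2
Accept states: {q2}
q2 is an accept state, so the string is accepted.

Final answer: Yes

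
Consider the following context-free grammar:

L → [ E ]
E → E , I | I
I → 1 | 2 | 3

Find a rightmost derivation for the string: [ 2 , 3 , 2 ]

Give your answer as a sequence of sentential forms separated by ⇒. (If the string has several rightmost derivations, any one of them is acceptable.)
Start with L.
Step 1: the rightmost non-terminal is L; apply L → [ E ]:  [ E ]
Step 2: the rightmost non-terminal is E; apply E → E , I:  [ E , I ]
Step 3: the rightmost non-terminal is I; apply I → 2:  [ E , 2 ]
Step 4: the rightmost non-terminal is E; apply E → E , I:  [ E , I , 2 ]
Step 5: the rightmost non-terminal is I; apply I → 3:  [ E , 3 , 2 ]
Step 6: the rightmost non-terminal is E; apply E → I:  [ I , 3 , 2 ]
Step 7: the rightmost non-terminal is I; apply I → 2:  [ 2 , 3 , 2 ]

Final answer: L ⇒ [ E ] ⇒ [ E , I ] ⇒ [ E , 2 ] ⇒ [ E , I , 2 ] ⇒ [ E , 3 , 2 ] ⇒ [ I , 3 , 2 ] ⇒ [ 2 , 3 , 2 ]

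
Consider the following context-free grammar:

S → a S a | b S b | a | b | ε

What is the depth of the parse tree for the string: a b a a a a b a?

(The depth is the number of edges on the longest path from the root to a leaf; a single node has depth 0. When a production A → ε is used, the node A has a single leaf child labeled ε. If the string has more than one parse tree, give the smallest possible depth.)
The string has even length 8, so its (unique) parse tree peels off matching outer symbols: S → a S a, S → b S b, S → a S a, S → a S a, and finally S → ε for the empty middle.
The S nodes are at depths 0..4; the ε leaf under the innermost S is at depth 5 (terminal leaves are at depths 1..4).
Depth = 5.

Final answer: 5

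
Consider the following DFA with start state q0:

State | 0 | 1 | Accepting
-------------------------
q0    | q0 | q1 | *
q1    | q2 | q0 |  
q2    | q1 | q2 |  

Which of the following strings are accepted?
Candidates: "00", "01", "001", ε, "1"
"00": q0 → q0 → q0; q0 is accepting → accepted
"01": q0 → q0 → q1; q1 is not accepting → rejected
"001": q0 → q0 → q0 → q1; q1 is not accepting → rejected
ε: q0; q0 is accepting → accepted
"1": q0 → q1; q1 is not accepting → rejected

Final answer: "00", ε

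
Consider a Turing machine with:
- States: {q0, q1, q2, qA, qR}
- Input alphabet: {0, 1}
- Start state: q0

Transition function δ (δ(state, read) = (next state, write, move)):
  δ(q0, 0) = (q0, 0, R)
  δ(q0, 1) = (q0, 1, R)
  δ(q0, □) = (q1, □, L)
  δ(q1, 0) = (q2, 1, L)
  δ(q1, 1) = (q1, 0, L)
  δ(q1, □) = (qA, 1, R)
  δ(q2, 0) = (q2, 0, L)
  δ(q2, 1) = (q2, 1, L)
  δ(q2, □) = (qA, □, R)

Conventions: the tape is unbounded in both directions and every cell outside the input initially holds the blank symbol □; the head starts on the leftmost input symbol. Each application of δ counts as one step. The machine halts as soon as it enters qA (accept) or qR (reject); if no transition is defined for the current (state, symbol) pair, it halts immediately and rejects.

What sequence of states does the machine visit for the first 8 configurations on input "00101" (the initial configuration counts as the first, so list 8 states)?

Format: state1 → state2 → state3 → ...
Step 0: [q0]00101 (head at position 0)
Step 1: δ(q0, 0) = (q0, 0, R)  ⊢  0[q0]0101 (head at position 1)
Step 2: δ(q0, 0) = (q0, 0, R)  ⊢  00[q0]101 (head at position 2)
Step 3: δ(q0, 1) = (q0, 1, R)  ⊢  001[q0]01 (head at position 3)
Step 4: δ(q0, 0) = (q0, 0, R)  ⊢  0010[q0]1 (head at position 4)
Step 5: δ(q0, 1) = (q0, 1, R)  ⊢  00101[q0]□ (head at position 5)
Step 6: δ(q0, □) = (q1, □, L)  ⊢  0010[q1]1□ (head at position 4)
Step 7: δ(q1, 1) = (q1, 0, L)  ⊢  001[q1]00□ (head at position 3)
Reading off the states of these 8 configurations: q0 → q0 → q0 → q0 → q0 → q0 → q1 → q1

Final answer: q0 → q0 → q0 → q0 → q0 → q0 → q1 → q1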